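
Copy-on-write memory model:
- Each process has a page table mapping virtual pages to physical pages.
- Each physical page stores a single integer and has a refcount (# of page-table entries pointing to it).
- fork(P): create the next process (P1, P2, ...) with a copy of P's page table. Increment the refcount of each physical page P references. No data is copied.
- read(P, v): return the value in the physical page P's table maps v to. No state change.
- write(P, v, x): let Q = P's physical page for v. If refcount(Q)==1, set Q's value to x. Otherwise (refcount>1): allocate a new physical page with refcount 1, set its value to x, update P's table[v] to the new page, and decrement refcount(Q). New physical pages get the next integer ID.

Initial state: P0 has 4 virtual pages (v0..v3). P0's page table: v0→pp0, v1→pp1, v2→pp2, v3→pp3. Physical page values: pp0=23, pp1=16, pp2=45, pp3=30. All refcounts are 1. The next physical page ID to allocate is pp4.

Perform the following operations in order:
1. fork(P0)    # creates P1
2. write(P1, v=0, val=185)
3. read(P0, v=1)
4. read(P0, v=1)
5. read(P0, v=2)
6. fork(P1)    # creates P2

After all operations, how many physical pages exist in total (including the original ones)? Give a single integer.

Op 1: fork(P0) -> P1. 4 ppages; refcounts: pp0:2 pp1:2 pp2:2 pp3:2
Op 2: write(P1, v0, 185). refcount(pp0)=2>1 -> COPY to pp4. 5 ppages; refcounts: pp0:1 pp1:2 pp2:2 pp3:2 pp4:1
Op 3: read(P0, v1) -> 16. No state change.
Op 4: read(P0, v1) -> 16. No state change.
Op 5: read(P0, v2) -> 45. No state change.
Op 6: fork(P1) -> P2. 5 ppages; refcounts: pp0:1 pp1:3 pp2:3 pp3:3 pp4:2

Answer: 5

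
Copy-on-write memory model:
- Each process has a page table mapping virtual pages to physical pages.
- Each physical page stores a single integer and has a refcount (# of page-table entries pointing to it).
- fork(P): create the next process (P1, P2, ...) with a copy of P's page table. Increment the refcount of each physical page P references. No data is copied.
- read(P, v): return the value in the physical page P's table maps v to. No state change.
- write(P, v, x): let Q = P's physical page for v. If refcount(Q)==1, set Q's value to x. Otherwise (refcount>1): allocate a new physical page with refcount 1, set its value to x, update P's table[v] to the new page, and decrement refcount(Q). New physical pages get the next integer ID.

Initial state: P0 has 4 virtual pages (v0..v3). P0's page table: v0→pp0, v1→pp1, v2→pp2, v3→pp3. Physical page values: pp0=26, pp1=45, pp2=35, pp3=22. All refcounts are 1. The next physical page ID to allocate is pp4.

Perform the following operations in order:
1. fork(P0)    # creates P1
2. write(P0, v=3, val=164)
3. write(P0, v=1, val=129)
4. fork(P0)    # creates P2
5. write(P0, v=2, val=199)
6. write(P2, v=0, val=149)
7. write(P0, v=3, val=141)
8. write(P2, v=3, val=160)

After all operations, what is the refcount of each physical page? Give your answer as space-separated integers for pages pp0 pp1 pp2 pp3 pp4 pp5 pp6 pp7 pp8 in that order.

Answer: 2 1 2 1 1 2 1 1 1

Derivation:
Op 1: fork(P0) -> P1. 4 ppages; refcounts: pp0:2 pp1:2 pp2:2 pp3:2
Op 2: write(P0, v3, 164). refcount(pp3)=2>1 -> COPY to pp4. 5 ppages; refcounts: pp0:2 pp1:2 pp2:2 pp3:1 pp4:1
Op 3: write(P0, v1, 129). refcount(pp1)=2>1 -> COPY to pp5. 6 ppages; refcounts: pp0:2 pp1:1 pp2:2 pp3:1 pp4:1 pp5:1
Op 4: fork(P0) -> P2. 6 ppages; refcounts: pp0:3 pp1:1 pp2:3 pp3:1 pp4:2 pp5:2
Op 5: write(P0, v2, 199). refcount(pp2)=3>1 -> COPY to pp6. 7 ppages; refcounts: pp0:3 pp1:1 pp2:2 pp3:1 pp4:2 pp5:2 pp6:1
Op 6: write(P2, v0, 149). refcount(pp0)=3>1 -> COPY to pp7. 8 ppages; refcounts: pp0:2 pp1:1 pp2:2 pp3:1 pp4:2 pp5:2 pp6:1 pp7:1
Op 7: write(P0, v3, 141). refcount(pp4)=2>1 -> COPY to pp8. 9 ppages; refcounts: pp0:2 pp1:1 pp2:2 pp3:1 pp4:1 pp5:2 pp6:1 pp7:1 pp8:1
Op 8: write(P2, v3, 160). refcount(pp4)=1 -> write in place. 9 ppages; refcounts: pp0:2 pp1:1 pp2:2 pp3:1 pp4:1 pp5:2 pp6:1 pp7:1 pp8:1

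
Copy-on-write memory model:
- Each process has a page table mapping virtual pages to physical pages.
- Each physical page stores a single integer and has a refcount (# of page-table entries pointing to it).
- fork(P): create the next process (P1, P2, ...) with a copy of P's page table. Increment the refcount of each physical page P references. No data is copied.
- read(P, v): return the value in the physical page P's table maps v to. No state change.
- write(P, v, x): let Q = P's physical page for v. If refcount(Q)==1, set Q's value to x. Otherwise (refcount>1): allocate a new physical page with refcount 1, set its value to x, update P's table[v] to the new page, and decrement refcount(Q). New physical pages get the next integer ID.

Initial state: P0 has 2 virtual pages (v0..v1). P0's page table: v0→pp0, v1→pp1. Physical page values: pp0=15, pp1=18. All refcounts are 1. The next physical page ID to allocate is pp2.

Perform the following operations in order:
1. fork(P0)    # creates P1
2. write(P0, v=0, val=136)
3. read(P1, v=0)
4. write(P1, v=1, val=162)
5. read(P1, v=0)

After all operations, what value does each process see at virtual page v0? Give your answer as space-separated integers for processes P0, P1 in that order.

Op 1: fork(P0) -> P1. 2 ppages; refcounts: pp0:2 pp1:2
Op 2: write(P0, v0, 136). refcount(pp0)=2>1 -> COPY to pp2. 3 ppages; refcounts: pp0:1 pp1:2 pp2:1
Op 3: read(P1, v0) -> 15. No state change.
Op 4: write(P1, v1, 162). refcount(pp1)=2>1 -> COPY to pp3. 4 ppages; refcounts: pp0:1 pp1:1 pp2:1 pp3:1
Op 5: read(P1, v0) -> 15. No state change.
P0: v0 -> pp2 = 136
P1: v0 -> pp0 = 15

Answer: 136 15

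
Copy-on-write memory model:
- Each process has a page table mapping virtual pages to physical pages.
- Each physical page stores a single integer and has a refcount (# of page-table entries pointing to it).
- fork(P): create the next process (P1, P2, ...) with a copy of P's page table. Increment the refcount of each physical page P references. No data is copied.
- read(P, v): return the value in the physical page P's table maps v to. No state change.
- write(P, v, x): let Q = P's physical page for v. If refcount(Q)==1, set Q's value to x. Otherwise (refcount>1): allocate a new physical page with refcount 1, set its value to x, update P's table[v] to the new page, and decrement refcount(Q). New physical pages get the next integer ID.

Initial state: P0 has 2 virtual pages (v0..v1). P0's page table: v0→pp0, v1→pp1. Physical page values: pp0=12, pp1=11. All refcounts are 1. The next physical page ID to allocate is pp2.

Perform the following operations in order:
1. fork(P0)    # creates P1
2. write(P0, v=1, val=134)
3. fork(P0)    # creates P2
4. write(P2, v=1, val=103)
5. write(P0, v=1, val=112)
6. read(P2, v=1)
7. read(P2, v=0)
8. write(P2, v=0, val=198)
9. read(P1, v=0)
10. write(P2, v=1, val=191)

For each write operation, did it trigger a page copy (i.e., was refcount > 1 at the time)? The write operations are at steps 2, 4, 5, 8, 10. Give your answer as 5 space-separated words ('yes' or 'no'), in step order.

Op 1: fork(P0) -> P1. 2 ppages; refcounts: pp0:2 pp1:2
Op 2: write(P0, v1, 134). refcount(pp1)=2>1 -> COPY to pp2. 3 ppages; refcounts: pp0:2 pp1:1 pp2:1
Op 3: fork(P0) -> P2. 3 ppages; refcounts: pp0:3 pp1:1 pp2:2
Op 4: write(P2, v1, 103). refcount(pp2)=2>1 -> COPY to pp3. 4 ppages; refcounts: pp0:3 pp1:1 pp2:1 pp3:1
Op 5: write(P0, v1, 112). refcount(pp2)=1 -> write in place. 4 ppages; refcounts: pp0:3 pp1:1 pp2:1 pp3:1
Op 6: read(P2, v1) -> 103. No state change.
Op 7: read(P2, v0) -> 12. No state change.
Op 8: write(P2, v0, 198). refcount(pp0)=3>1 -> COPY to pp4. 5 ppages; refcounts: pp0:2 pp1:1 pp2:1 pp3:1 pp4:1
Op 9: read(P1, v0) -> 12. No state change.
Op 10: write(P2, v1, 191). refcount(pp3)=1 -> write in place. 5 ppages; refcounts: pp0:2 pp1:1 pp2:1 pp3:1 pp4:1

yes yes no yes no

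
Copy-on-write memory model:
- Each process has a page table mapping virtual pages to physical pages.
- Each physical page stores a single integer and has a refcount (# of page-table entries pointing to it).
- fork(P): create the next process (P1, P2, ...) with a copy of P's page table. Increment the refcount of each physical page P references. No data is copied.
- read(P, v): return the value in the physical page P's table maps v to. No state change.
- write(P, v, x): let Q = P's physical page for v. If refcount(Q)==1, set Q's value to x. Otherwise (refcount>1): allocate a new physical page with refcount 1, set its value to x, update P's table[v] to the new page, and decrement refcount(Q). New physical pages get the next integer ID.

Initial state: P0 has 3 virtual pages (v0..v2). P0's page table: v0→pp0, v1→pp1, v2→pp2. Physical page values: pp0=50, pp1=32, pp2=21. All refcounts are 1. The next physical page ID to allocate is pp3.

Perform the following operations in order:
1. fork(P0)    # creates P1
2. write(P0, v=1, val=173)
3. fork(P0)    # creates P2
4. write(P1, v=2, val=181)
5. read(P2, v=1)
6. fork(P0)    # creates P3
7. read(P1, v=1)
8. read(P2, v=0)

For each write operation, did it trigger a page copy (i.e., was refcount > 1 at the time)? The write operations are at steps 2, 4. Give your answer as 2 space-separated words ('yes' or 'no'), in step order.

Op 1: fork(P0) -> P1. 3 ppages; refcounts: pp0:2 pp1:2 pp2:2
Op 2: write(P0, v1, 173). refcount(pp1)=2>1 -> COPY to pp3. 4 ppages; refcounts: pp0:2 pp1:1 pp2:2 pp3:1
Op 3: fork(P0) -> P2. 4 ppages; refcounts: pp0:3 pp1:1 pp2:3 pp3:2
Op 4: write(P1, v2, 181). refcount(pp2)=3>1 -> COPY to pp4. 5 ppages; refcounts: pp0:3 pp1:1 pp2:2 pp3:2 pp4:1
Op 5: read(P2, v1) -> 173. No state change.
Op 6: fork(P0) -> P3. 5 ppages; refcounts: pp0:4 pp1:1 pp2:3 pp3:3 pp4:1
Op 7: read(P1, v1) -> 32. No state change.
Op 8: read(P2, v0) -> 50. No state change.

yes yes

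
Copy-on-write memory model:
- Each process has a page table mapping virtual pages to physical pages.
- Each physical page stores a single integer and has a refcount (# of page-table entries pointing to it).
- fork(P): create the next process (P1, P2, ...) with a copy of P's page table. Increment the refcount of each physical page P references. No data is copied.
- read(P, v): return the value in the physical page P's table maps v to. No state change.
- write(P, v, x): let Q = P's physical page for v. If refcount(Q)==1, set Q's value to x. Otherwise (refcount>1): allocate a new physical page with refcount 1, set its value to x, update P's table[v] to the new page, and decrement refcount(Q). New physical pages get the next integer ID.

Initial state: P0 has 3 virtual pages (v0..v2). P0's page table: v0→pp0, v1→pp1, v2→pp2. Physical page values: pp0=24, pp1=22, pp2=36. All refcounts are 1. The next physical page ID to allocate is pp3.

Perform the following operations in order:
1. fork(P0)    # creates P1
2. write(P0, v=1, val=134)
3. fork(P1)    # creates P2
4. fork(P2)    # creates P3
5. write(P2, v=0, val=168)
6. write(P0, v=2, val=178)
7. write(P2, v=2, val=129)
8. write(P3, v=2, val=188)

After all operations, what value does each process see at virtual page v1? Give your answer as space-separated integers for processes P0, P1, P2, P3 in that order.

Answer: 134 22 22 22

Derivation:
Op 1: fork(P0) -> P1. 3 ppages; refcounts: pp0:2 pp1:2 pp2:2
Op 2: write(P0, v1, 134). refcount(pp1)=2>1 -> COPY to pp3. 4 ppages; refcounts: pp0:2 pp1:1 pp2:2 pp3:1
Op 3: fork(P1) -> P2. 4 ppages; refcounts: pp0:3 pp1:2 pp2:3 pp3:1
Op 4: fork(P2) -> P3. 4 ppages; refcounts: pp0:4 pp1:3 pp2:4 pp3:1
Op 5: write(P2, v0, 168). refcount(pp0)=4>1 -> COPY to pp4. 5 ppages; refcounts: pp0:3 pp1:3 pp2:4 pp3:1 pp4:1
Op 6: write(P0, v2, 178). refcount(pp2)=4>1 -> COPY to pp5. 6 ppages; refcounts: pp0:3 pp1:3 pp2:3 pp3:1 pp4:1 pp5:1
Op 7: write(P2, v2, 129). refcount(pp2)=3>1 -> COPY to pp6. 7 ppages; refcounts: pp0:3 pp1:3 pp2:2 pp3:1 pp4:1 pp5:1 pp6:1
Op 8: write(P3, v2, 188). refcount(pp2)=2>1 -> COPY to pp7. 8 ppages; refcounts: pp0:3 pp1:3 pp2:1 pp3:1 pp4:1 pp5:1 pp6:1 pp7:1
P0: v1 -> pp3 = 134
P1: v1 -> pp1 = 22
P2: v1 -> pp1 = 22
P3: v1 -> pp1 = 22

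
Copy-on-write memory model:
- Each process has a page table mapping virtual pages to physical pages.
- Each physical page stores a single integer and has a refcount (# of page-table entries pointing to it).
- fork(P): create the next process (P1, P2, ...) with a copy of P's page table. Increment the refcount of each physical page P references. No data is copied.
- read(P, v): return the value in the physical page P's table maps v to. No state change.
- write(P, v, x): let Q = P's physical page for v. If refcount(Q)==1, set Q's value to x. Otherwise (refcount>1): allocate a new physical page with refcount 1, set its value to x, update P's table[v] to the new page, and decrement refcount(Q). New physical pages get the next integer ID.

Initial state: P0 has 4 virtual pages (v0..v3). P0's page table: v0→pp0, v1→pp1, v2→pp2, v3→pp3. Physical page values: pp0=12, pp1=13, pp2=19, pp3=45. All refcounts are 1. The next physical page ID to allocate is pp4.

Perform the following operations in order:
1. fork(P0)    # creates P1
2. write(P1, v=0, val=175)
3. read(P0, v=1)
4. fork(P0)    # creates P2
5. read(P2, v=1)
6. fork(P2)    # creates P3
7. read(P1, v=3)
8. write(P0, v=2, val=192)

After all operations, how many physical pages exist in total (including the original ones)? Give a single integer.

Op 1: fork(P0) -> P1. 4 ppages; refcounts: pp0:2 pp1:2 pp2:2 pp3:2
Op 2: write(P1, v0, 175). refcount(pp0)=2>1 -> COPY to pp4. 5 ppages; refcounts: pp0:1 pp1:2 pp2:2 pp3:2 pp4:1
Op 3: read(P0, v1) -> 13. No state change.
Op 4: fork(P0) -> P2. 5 ppages; refcounts: pp0:2 pp1:3 pp2:3 pp3:3 pp4:1
Op 5: read(P2, v1) -> 13. No state change.
Op 6: fork(P2) -> P3. 5 ppages; refcounts: pp0:3 pp1:4 pp2:4 pp3:4 pp4:1
Op 7: read(P1, v3) -> 45. No state change.
Op 8: write(P0, v2, 192). refcount(pp2)=4>1 -> COPY to pp5. 6 ppages; refcounts: pp0:3 pp1:4 pp2:3 pp3:4 pp4:1 pp5:1

Answer: 6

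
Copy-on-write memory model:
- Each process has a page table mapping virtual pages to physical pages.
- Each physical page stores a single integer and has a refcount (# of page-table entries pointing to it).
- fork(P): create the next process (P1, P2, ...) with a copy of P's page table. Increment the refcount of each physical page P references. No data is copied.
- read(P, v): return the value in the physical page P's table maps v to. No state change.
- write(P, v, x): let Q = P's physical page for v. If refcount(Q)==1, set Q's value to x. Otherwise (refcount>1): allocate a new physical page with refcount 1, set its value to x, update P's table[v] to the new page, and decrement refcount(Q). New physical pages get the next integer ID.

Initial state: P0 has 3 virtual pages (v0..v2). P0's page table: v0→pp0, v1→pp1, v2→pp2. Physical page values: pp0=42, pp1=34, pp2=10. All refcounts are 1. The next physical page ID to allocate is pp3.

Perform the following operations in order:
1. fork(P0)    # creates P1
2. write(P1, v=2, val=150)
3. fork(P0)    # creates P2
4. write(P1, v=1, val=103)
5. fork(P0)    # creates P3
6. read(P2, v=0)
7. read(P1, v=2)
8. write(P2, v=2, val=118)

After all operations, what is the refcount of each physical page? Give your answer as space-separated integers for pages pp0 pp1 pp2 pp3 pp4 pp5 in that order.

Op 1: fork(P0) -> P1. 3 ppages; refcounts: pp0:2 pp1:2 pp2:2
Op 2: write(P1, v2, 150). refcount(pp2)=2>1 -> COPY to pp3. 4 ppages; refcounts: pp0:2 pp1:2 pp2:1 pp3:1
Op 3: fork(P0) -> P2. 4 ppages; refcounts: pp0:3 pp1:3 pp2:2 pp3:1
Op 4: write(P1, v1, 103). refcount(pp1)=3>1 -> COPY to pp4. 5 ppages; refcounts: pp0:3 pp1:2 pp2:2 pp3:1 pp4:1
Op 5: fork(P0) -> P3. 5 ppages; refcounts: pp0:4 pp1:3 pp2:3 pp3:1 pp4:1
Op 6: read(P2, v0) -> 42. No state change.
Op 7: read(P1, v2) -> 150. No state change.
Op 8: write(P2, v2, 118). refcount(pp2)=3>1 -> COPY to pp5. 6 ppages; refcounts: pp0:4 pp1:3 pp2:2 pp3:1 pp4:1 pp5:1

Answer: 4 3 2 1 1 1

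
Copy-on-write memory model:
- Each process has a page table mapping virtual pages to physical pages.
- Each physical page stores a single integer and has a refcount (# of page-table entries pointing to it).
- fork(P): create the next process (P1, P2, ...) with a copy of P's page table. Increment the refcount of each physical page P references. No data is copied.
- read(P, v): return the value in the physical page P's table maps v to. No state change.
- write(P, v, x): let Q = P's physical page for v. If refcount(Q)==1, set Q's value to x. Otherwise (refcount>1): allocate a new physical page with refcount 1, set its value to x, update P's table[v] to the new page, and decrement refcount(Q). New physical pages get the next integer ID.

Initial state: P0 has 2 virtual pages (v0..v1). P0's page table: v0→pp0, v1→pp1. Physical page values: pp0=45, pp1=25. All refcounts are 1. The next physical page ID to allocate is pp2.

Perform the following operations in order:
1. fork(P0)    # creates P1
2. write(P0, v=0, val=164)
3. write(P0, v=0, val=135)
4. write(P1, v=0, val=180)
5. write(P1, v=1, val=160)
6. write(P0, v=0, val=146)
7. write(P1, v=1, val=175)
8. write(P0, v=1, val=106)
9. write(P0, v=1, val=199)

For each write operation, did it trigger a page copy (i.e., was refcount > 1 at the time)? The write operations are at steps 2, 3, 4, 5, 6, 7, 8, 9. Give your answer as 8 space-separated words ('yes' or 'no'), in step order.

Op 1: fork(P0) -> P1. 2 ppages; refcounts: pp0:2 pp1:2
Op 2: write(P0, v0, 164). refcount(pp0)=2>1 -> COPY to pp2. 3 ppages; refcounts: pp0:1 pp1:2 pp2:1
Op 3: write(P0, v0, 135). refcount(pp2)=1 -> write in place. 3 ppages; refcounts: pp0:1 pp1:2 pp2:1
Op 4: write(P1, v0, 180). refcount(pp0)=1 -> write in place. 3 ppages; refcounts: pp0:1 pp1:2 pp2:1
Op 5: write(P1, v1, 160). refcount(pp1)=2>1 -> COPY to pp3. 4 ppages; refcounts: pp0:1 pp1:1 pp2:1 pp3:1
Op 6: write(P0, v0, 146). refcount(pp2)=1 -> write in place. 4 ppages; refcounts: pp0:1 pp1:1 pp2:1 pp3:1
Op 7: write(P1, v1, 175). refcount(pp3)=1 -> write in place. 4 ppages; refcounts: pp0:1 pp1:1 pp2:1 pp3:1
Op 8: write(P0, v1, 106). refcount(pp1)=1 -> write in place. 4 ppages; refcounts: pp0:1 pp1:1 pp2:1 pp3:1
Op 9: write(P0, v1, 199). refcount(pp1)=1 -> write in place. 4 ppages; refcounts: pp0:1 pp1:1 pp2:1 pp3:1

yes no no yes no no no no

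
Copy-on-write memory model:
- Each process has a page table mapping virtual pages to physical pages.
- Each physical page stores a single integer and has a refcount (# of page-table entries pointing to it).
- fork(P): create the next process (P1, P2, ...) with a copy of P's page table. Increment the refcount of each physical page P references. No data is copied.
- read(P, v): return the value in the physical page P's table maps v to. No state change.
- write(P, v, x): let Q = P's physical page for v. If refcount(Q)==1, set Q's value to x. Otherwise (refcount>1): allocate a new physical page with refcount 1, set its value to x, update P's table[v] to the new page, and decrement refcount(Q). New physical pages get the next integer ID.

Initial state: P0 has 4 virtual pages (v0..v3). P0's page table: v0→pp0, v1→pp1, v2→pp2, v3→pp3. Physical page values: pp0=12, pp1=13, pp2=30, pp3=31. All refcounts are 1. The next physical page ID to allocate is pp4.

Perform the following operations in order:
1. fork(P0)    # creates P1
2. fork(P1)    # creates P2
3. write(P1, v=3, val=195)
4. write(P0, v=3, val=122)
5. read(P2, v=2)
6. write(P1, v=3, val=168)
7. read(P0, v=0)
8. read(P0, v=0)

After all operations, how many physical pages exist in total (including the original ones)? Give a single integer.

Op 1: fork(P0) -> P1. 4 ppages; refcounts: pp0:2 pp1:2 pp2:2 pp3:2
Op 2: fork(P1) -> P2. 4 ppages; refcounts: pp0:3 pp1:3 pp2:3 pp3:3
Op 3: write(P1, v3, 195). refcount(pp3)=3>1 -> COPY to pp4. 5 ppages; refcounts: pp0:3 pp1:3 pp2:3 pp3:2 pp4:1
Op 4: write(P0, v3, 122). refcount(pp3)=2>1 -> COPY to pp5. 6 ppages; refcounts: pp0:3 pp1:3 pp2:3 pp3:1 pp4:1 pp5:1
Op 5: read(P2, v2) -> 30. No state change.
Op 6: write(P1, v3, 168). refcount(pp4)=1 -> write in place. 6 ppages; refcounts: pp0:3 pp1:3 pp2:3 pp3:1 pp4:1 pp5:1
Op 7: read(P0, v0) -> 12. No state change.
Op 8: read(P0, v0) -> 12. No state change.

Answer: 6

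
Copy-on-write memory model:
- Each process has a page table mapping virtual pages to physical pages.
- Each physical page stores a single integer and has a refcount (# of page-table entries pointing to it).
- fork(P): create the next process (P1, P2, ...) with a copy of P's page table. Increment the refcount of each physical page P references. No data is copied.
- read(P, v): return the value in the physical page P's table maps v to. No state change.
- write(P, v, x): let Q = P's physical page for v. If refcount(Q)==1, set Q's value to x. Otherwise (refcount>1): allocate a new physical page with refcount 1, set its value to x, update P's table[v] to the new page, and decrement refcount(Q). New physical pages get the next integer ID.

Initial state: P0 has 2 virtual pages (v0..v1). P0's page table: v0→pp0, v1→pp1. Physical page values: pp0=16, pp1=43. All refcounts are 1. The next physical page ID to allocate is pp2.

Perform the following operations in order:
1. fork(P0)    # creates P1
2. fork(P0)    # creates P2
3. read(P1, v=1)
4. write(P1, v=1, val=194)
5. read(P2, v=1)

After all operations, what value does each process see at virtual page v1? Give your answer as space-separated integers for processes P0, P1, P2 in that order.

Op 1: fork(P0) -> P1. 2 ppages; refcounts: pp0:2 pp1:2
Op 2: fork(P0) -> P2. 2 ppages; refcounts: pp0:3 pp1:3
Op 3: read(P1, v1) -> 43. No state change.
Op 4: write(P1, v1, 194). refcount(pp1)=3>1 -> COPY to pp2. 3 ppages; refcounts: pp0:3 pp1:2 pp2:1
Op 5: read(P2, v1) -> 43. No state change.
P0: v1 -> pp1 = 43
P1: v1 -> pp2 = 194
P2: v1 -> pp1 = 43

Answer: 43 194 43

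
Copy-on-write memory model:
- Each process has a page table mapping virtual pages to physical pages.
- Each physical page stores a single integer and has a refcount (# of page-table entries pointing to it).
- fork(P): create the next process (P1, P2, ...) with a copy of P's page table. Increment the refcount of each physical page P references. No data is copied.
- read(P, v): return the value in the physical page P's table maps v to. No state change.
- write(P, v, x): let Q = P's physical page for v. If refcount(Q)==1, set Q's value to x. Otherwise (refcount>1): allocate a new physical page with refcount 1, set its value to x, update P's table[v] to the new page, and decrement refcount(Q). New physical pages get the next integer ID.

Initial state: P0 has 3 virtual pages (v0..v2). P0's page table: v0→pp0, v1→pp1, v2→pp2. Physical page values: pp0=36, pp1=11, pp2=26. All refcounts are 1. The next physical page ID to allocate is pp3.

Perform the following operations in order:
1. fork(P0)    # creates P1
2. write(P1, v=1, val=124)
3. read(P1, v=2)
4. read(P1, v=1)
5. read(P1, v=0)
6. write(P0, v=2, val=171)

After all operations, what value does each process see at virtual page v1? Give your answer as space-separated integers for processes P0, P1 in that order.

Op 1: fork(P0) -> P1. 3 ppages; refcounts: pp0:2 pp1:2 pp2:2
Op 2: write(P1, v1, 124). refcount(pp1)=2>1 -> COPY to pp3. 4 ppages; refcounts: pp0:2 pp1:1 pp2:2 pp3:1
Op 3: read(P1, v2) -> 26. No state change.
Op 4: read(P1, v1) -> 124. No state change.
Op 5: read(P1, v0) -> 36. No state change.
Op 6: write(P0, v2, 171). refcount(pp2)=2>1 -> COPY to pp4. 5 ppages; refcounts: pp0:2 pp1:1 pp2:1 pp3:1 pp4:1
P0: v1 -> pp1 = 11
P1: v1 -> pp3 = 124

Answer: 11 124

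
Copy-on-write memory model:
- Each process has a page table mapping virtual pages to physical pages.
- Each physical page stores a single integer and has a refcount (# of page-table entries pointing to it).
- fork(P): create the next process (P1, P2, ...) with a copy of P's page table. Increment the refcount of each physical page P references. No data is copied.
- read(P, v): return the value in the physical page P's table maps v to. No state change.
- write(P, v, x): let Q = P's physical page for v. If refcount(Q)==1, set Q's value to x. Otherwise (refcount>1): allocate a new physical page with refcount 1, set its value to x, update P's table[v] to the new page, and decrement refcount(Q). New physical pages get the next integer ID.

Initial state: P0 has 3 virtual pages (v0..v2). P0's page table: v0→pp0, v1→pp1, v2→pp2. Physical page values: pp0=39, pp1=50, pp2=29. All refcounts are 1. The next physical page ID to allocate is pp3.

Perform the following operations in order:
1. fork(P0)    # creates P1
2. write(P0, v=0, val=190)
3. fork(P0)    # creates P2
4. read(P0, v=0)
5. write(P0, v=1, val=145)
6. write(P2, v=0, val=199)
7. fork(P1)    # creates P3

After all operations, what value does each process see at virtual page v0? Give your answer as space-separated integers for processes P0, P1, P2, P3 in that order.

Op 1: fork(P0) -> P1. 3 ppages; refcounts: pp0:2 pp1:2 pp2:2
Op 2: write(P0, v0, 190). refcount(pp0)=2>1 -> COPY to pp3. 4 ppages; refcounts: pp0:1 pp1:2 pp2:2 pp3:1
Op 3: fork(P0) -> P2. 4 ppages; refcounts: pp0:1 pp1:3 pp2:3 pp3:2
Op 4: read(P0, v0) -> 190. No state change.
Op 5: write(P0, v1, 145). refcount(pp1)=3>1 -> COPY to pp4. 5 ppages; refcounts: pp0:1 pp1:2 pp2:3 pp3:2 pp4:1
Op 6: write(P2, v0, 199). refcount(pp3)=2>1 -> COPY to pp5. 6 ppages; refcounts: pp0:1 pp1:2 pp2:3 pp3:1 pp4:1 pp5:1
Op 7: fork(P1) -> P3. 6 ppages; refcounts: pp0:2 pp1:3 pp2:4 pp3:1 pp4:1 pp5:1
P0: v0 -> pp3 = 190
P1: v0 -> pp0 = 39
P2: v0 -> pp5 = 199
P3: v0 -> pp0 = 39

Answer: 190 39 199 39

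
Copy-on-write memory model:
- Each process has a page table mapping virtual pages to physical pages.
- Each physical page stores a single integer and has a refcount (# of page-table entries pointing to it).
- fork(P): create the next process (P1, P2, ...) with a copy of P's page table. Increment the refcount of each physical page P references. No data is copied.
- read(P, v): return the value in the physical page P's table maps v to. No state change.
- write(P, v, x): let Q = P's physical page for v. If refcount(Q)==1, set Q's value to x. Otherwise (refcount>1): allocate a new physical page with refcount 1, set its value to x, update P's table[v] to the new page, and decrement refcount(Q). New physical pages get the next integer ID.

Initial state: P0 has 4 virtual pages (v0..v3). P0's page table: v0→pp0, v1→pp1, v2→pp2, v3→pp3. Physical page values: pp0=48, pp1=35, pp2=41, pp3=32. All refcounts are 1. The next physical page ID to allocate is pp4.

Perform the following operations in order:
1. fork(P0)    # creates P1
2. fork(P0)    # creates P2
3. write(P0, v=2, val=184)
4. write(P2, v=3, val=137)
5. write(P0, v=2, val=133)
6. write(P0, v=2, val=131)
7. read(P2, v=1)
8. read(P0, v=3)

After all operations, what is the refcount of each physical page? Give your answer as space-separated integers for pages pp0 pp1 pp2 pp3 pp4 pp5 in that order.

Op 1: fork(P0) -> P1. 4 ppages; refcounts: pp0:2 pp1:2 pp2:2 pp3:2
Op 2: fork(P0) -> P2. 4 ppages; refcounts: pp0:3 pp1:3 pp2:3 pp3:3
Op 3: write(P0, v2, 184). refcount(pp2)=3>1 -> COPY to pp4. 5 ppages; refcounts: pp0:3 pp1:3 pp2:2 pp3:3 pp4:1
Op 4: write(P2, v3, 137). refcount(pp3)=3>1 -> COPY to pp5. 6 ppages; refcounts: pp0:3 pp1:3 pp2:2 pp3:2 pp4:1 pp5:1
Op 5: write(P0, v2, 133). refcount(pp4)=1 -> write in place. 6 ppages; refcounts: pp0:3 pp1:3 pp2:2 pp3:2 pp4:1 pp5:1
Op 6: write(P0, v2, 131). refcount(pp4)=1 -> write in place. 6 ppages; refcounts: pp0:3 pp1:3 pp2:2 pp3:2 pp4:1 pp5:1
Op 7: read(P2, v1) -> 35. No state change.
Op 8: read(P0, v3) -> 32. No state change.

Answer: 3 3 2 2 1 1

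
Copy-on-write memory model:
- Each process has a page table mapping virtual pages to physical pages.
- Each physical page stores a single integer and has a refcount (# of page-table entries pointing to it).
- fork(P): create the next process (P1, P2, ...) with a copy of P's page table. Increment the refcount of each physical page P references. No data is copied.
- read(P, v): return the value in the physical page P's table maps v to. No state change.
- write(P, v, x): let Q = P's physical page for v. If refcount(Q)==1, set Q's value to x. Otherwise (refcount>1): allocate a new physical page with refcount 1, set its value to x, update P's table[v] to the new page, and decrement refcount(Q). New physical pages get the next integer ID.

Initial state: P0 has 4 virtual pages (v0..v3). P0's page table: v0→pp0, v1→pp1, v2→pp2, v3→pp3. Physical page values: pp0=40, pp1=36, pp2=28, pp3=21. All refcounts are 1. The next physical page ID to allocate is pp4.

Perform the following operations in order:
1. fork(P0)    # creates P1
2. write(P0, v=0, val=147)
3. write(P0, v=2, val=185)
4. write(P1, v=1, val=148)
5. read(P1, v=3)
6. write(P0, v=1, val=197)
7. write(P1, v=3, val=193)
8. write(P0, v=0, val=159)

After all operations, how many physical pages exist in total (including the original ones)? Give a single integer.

Op 1: fork(P0) -> P1. 4 ppages; refcounts: pp0:2 pp1:2 pp2:2 pp3:2
Op 2: write(P0, v0, 147). refcount(pp0)=2>1 -> COPY to pp4. 5 ppages; refcounts: pp0:1 pp1:2 pp2:2 pp3:2 pp4:1
Op 3: write(P0, v2, 185). refcount(pp2)=2>1 -> COPY to pp5. 6 ppages; refcounts: pp0:1 pp1:2 pp2:1 pp3:2 pp4:1 pp5:1
Op 4: write(P1, v1, 148). refcount(pp1)=2>1 -> COPY to pp6. 7 ppages; refcounts: pp0:1 pp1:1 pp2:1 pp3:2 pp4:1 pp5:1 pp6:1
Op 5: read(P1, v3) -> 21. No state change.
Op 6: write(P0, v1, 197). refcount(pp1)=1 -> write in place. 7 ppages; refcounts: pp0:1 pp1:1 pp2:1 pp3:2 pp4:1 pp5:1 pp6:1
Op 7: write(P1, v3, 193). refcount(pp3)=2>1 -> COPY to pp7. 8 ppages; refcounts: pp0:1 pp1:1 pp2:1 pp3:1 pp4:1 pp5:1 pp6:1 pp7:1
Op 8: write(P0, v0, 159). refcount(pp4)=1 -> write in place. 8 ppages; refcounts: pp0:1 pp1:1 pp2:1 pp3:1 pp4:1 pp5:1 pp6:1 pp7:1

Answer: 8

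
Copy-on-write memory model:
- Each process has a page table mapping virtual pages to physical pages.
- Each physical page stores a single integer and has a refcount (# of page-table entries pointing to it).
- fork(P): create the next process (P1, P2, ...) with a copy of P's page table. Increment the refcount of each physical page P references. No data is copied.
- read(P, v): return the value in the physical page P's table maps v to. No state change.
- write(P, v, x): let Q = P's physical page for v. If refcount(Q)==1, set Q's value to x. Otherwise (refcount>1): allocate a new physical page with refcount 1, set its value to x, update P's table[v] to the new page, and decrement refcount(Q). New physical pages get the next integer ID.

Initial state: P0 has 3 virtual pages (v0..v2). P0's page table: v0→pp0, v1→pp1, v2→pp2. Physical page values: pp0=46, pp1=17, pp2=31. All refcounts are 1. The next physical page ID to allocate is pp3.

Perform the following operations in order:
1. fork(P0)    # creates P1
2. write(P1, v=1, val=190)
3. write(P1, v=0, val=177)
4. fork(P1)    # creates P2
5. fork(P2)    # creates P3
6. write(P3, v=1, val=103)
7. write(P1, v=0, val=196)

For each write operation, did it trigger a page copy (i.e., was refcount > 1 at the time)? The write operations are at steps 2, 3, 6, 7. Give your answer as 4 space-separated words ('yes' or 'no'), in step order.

Op 1: fork(P0) -> P1. 3 ppages; refcounts: pp0:2 pp1:2 pp2:2
Op 2: write(P1, v1, 190). refcount(pp1)=2>1 -> COPY to pp3. 4 ppages; refcounts: pp0:2 pp1:1 pp2:2 pp3:1
Op 3: write(P1, v0, 177). refcount(pp0)=2>1 -> COPY to pp4. 5 ppages; refcounts: pp0:1 pp1:1 pp2:2 pp3:1 pp4:1
Op 4: fork(P1) -> P2. 5 ppages; refcounts: pp0:1 pp1:1 pp2:3 pp3:2 pp4:2
Op 5: fork(P2) -> P3. 5 ppages; refcounts: pp0:1 pp1:1 pp2:4 pp3:3 pp4:3
Op 6: write(P3, v1, 103). refcount(pp3)=3>1 -> COPY to pp5. 6 ppages; refcounts: pp0:1 pp1:1 pp2:4 pp3:2 pp4:3 pp5:1
Op 7: write(P1, v0, 196). refcount(pp4)=3>1 -> COPY to pp6. 7 ppages; refcounts: pp0:1 pp1:1 pp2:4 pp3:2 pp4:2 pp5:1 pp6:1

yes yes yes yes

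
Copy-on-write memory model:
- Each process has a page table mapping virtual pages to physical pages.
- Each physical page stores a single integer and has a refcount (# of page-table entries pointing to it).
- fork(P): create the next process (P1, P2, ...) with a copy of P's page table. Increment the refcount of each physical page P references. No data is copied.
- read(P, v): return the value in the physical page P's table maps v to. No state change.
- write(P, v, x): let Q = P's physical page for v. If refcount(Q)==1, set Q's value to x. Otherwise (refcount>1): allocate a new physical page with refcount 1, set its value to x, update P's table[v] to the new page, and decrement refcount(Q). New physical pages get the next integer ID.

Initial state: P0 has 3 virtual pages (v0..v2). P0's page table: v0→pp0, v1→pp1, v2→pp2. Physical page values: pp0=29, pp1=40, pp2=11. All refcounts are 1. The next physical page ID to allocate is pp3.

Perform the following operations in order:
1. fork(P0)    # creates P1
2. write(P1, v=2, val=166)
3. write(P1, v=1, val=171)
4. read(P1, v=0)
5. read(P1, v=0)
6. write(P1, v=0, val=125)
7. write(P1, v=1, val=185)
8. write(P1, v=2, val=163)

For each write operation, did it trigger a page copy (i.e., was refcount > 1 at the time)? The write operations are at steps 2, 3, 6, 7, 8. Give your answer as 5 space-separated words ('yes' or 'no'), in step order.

Op 1: fork(P0) -> P1. 3 ppages; refcounts: pp0:2 pp1:2 pp2:2
Op 2: write(P1, v2, 166). refcount(pp2)=2>1 -> COPY to pp3. 4 ppages; refcounts: pp0:2 pp1:2 pp2:1 pp3:1
Op 3: write(P1, v1, 171). refcount(pp1)=2>1 -> COPY to pp4. 5 ppages; refcounts: pp0:2 pp1:1 pp2:1 pp3:1 pp4:1
Op 4: read(P1, v0) -> 29. No state change.
Op 5: read(P1, v0) -> 29. No state change.
Op 6: write(P1, v0, 125). refcount(pp0)=2>1 -> COPY to pp5. 6 ppages; refcounts: pp0:1 pp1:1 pp2:1 pp3:1 pp4:1 pp5:1
Op 7: write(P1, v1, 185). refcount(pp4)=1 -> write in place. 6 ppages; refcounts: pp0:1 pp1:1 pp2:1 pp3:1 pp4:1 pp5:1
Op 8: write(P1, v2, 163). refcount(pp3)=1 -> write in place. 6 ppages; refcounts: pp0:1 pp1:1 pp2:1 pp3:1 pp4:1 pp5:1

yes yes yes no no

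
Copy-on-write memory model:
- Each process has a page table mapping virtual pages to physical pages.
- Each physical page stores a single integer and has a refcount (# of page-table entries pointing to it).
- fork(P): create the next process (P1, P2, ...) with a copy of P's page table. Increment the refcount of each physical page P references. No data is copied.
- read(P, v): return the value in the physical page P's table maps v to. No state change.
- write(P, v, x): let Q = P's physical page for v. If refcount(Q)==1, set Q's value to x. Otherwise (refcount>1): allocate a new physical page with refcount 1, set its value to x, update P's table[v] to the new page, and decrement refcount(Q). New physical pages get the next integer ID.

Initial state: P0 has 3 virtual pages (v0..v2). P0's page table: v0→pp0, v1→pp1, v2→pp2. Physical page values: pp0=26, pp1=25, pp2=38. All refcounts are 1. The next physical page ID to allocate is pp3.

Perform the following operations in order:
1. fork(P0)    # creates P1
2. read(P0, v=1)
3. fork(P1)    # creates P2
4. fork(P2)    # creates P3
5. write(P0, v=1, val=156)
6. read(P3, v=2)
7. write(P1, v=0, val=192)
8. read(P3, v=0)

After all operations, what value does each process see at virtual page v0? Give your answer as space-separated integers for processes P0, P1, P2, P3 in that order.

Answer: 26 192 26 26

Derivation:
Op 1: fork(P0) -> P1. 3 ppages; refcounts: pp0:2 pp1:2 pp2:2
Op 2: read(P0, v1) -> 25. No state change.
Op 3: fork(P1) -> P2. 3 ppages; refcounts: pp0:3 pp1:3 pp2:3
Op 4: fork(P2) -> P3. 3 ppages; refcounts: pp0:4 pp1:4 pp2:4
Op 5: write(P0, v1, 156). refcount(pp1)=4>1 -> COPY to pp3. 4 ppages; refcounts: pp0:4 pp1:3 pp2:4 pp3:1
Op 6: read(P3, v2) -> 38. No state change.
Op 7: write(P1, v0, 192). refcount(pp0)=4>1 -> COPY to pp4. 5 ppages; refcounts: pp0:3 pp1:3 pp2:4 pp3:1 pp4:1
Op 8: read(P3, v0) -> 26. No state change.
P0: v0 -> pp0 = 26
P1: v0 -> pp4 = 192
P2: v0 -> pp0 = 26
P3: v0 -> pp0 = 26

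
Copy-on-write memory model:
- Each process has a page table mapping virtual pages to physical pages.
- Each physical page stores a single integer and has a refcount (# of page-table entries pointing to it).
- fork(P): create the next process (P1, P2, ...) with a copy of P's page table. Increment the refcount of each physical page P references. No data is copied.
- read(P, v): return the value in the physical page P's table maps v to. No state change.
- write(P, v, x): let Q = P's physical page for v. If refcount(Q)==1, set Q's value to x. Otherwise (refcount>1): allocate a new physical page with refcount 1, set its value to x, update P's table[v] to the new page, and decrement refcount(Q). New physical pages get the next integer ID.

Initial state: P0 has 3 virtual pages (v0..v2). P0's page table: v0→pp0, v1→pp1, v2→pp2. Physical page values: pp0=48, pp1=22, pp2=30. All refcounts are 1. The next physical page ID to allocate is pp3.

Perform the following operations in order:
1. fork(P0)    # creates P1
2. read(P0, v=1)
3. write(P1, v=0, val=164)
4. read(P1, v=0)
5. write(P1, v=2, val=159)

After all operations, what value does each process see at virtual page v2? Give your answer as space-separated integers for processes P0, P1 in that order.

Answer: 30 159

Derivation:
Op 1: fork(P0) -> P1. 3 ppages; refcounts: pp0:2 pp1:2 pp2:2
Op 2: read(P0, v1) -> 22. No state change.
Op 3: write(P1, v0, 164). refcount(pp0)=2>1 -> COPY to pp3. 4 ppages; refcounts: pp0:1 pp1:2 pp2:2 pp3:1
Op 4: read(P1, v0) -> 164. No state change.
Op 5: write(P1, v2, 159). refcount(pp2)=2>1 -> COPY to pp4. 5 ppages; refcounts: pp0:1 pp1:2 pp2:1 pp3:1 pp4:1
P0: v2 -> pp2 = 30
P1: v2 -> pp4 = 159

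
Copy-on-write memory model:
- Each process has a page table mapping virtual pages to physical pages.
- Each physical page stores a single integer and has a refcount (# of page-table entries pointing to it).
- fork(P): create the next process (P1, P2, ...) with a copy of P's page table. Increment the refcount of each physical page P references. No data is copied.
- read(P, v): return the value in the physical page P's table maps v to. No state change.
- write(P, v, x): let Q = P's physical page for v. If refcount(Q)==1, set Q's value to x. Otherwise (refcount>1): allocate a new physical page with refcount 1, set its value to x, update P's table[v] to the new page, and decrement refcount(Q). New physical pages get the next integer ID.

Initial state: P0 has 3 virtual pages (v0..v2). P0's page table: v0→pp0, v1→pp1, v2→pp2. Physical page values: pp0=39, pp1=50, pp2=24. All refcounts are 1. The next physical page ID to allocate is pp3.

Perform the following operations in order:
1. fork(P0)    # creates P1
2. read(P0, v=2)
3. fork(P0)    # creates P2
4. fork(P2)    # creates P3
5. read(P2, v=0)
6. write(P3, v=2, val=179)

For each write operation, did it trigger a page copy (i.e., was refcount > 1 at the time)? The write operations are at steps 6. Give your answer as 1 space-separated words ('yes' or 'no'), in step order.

Op 1: fork(P0) -> P1. 3 ppages; refcounts: pp0:2 pp1:2 pp2:2
Op 2: read(P0, v2) -> 24. No state change.
Op 3: fork(P0) -> P2. 3 ppages; refcounts: pp0:3 pp1:3 pp2:3
Op 4: fork(P2) -> P3. 3 ppages; refcounts: pp0:4 pp1:4 pp2:4
Op 5: read(P2, v0) -> 39. No state change.
Op 6: write(P3, v2, 179). refcount(pp2)=4>1 -> COPY to pp3. 4 ppages; refcounts: pp0:4 pp1:4 pp2:3 pp3:1

yes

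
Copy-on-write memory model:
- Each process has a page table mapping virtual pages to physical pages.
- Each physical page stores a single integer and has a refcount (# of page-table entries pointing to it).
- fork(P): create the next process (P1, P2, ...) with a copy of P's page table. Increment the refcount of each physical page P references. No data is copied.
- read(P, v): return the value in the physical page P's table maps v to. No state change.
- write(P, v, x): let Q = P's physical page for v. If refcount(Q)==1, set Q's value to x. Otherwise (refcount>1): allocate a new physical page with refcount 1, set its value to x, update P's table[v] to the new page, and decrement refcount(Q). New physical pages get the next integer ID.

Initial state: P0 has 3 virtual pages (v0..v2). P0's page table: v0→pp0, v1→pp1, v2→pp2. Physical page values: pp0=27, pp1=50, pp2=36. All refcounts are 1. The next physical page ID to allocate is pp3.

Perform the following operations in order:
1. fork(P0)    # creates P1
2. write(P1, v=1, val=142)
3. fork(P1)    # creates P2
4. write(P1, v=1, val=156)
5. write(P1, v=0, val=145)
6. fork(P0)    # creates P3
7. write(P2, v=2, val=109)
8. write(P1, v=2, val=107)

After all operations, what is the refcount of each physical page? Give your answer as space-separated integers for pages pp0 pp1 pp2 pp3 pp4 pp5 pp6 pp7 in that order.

Answer: 3 2 2 1 1 1 1 1

Derivation:
Op 1: fork(P0) -> P1. 3 ppages; refcounts: pp0:2 pp1:2 pp2:2
Op 2: write(P1, v1, 142). refcount(pp1)=2>1 -> COPY to pp3. 4 ppages; refcounts: pp0:2 pp1:1 pp2:2 pp3:1
Op 3: fork(P1) -> P2. 4 ppages; refcounts: pp0:3 pp1:1 pp2:3 pp3:2
Op 4: write(P1, v1, 156). refcount(pp3)=2>1 -> COPY to pp4. 5 ppages; refcounts: pp0:3 pp1:1 pp2:3 pp3:1 pp4:1
Op 5: write(P1, v0, 145). refcount(pp0)=3>1 -> COPY to pp5. 6 ppages; refcounts: pp0:2 pp1:1 pp2:3 pp3:1 pp4:1 pp5:1
Op 6: fork(P0) -> P3. 6 ppages; refcounts: pp0:3 pp1:2 pp2:4 pp3:1 pp4:1 pp5:1
Op 7: write(P2, v2, 109). refcount(pp2)=4>1 -> COPY to pp6. 7 ppages; refcounts: pp0:3 pp1:2 pp2:3 pp3:1 pp4:1 pp5:1 pp6:1
Op 8: write(P1, v2, 107). refcount(pp2)=3>1 -> COPY to pp7. 8 ppages; refcounts: pp0:3 pp1:2 pp2:2 pp3:1 pp4:1 pp5:1 pp6:1 pp7:1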